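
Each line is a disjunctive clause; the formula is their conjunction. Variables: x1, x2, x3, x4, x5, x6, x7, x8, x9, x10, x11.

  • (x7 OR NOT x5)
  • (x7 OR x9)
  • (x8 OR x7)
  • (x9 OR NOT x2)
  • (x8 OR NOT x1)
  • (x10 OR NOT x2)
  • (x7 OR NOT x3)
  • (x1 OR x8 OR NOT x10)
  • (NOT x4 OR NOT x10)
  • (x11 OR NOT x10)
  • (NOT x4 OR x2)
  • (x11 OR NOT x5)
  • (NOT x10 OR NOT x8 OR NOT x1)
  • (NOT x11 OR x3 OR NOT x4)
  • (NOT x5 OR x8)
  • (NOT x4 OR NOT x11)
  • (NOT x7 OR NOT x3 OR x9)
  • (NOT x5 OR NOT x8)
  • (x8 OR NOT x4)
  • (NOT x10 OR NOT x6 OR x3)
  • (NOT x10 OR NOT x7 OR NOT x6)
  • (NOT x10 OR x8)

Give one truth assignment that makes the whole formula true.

x1 = F  x2 = F  x3 = F  x4 = F  x5 = F  x6 = T  x7 = T  x8 = F  x9 = F  x10 = F  x11 = T

Check each clause:
  1. (x7 OR NOT x5) — NOT x5 is true.
  2. (x9 OR x7) — x7 is true.
  3. (x8 OR x7) — x7 is true.
  4. (x9 OR NOT x2) — NOT x2 is true.
  5. (NOT x1 OR x8) — NOT x1 is true.
  6. (NOT x2 OR x10) — NOT x2 is true.
  7. (NOT x3 OR x7) — NOT x3 is true.
  8. (x1 OR NOT x10 OR x8) — NOT x10 is true.
  9. (NOT x10 OR NOT x4) — NOT x4 is true.
  10. (NOT x10 OR x11) — x11 is true.
  11. (x2 OR NOT x4) — NOT x4 is true.
  12. (NOT x5 OR x11) — x11 is true.
  13. (NOT x10 OR NOT x1 OR NOT x8) — NOT x8 is true.
  14. (NOT x4 OR NOT x11 OR x3) — NOT x4 is true.
  15. (x8 OR NOT x5) — NOT x5 is true.
  16. (NOT x11 OR NOT x4) — NOT x4 is true.
  17. (NOT x3 OR NOT x7 OR x9) — NOT x3 is true.
  18. (NOT x5 OR NOT x8) — NOT x8 is true.
  19. (x8 OR NOT x4) — NOT x4 is true.
  20. (NOT x6 OR NOT x10 OR x3) — NOT x10 is true.
  21. (NOT x10 OR NOT x6 OR NOT x7) — NOT x10 is true.
  22. (NOT x10 OR x8) — NOT x10 is true.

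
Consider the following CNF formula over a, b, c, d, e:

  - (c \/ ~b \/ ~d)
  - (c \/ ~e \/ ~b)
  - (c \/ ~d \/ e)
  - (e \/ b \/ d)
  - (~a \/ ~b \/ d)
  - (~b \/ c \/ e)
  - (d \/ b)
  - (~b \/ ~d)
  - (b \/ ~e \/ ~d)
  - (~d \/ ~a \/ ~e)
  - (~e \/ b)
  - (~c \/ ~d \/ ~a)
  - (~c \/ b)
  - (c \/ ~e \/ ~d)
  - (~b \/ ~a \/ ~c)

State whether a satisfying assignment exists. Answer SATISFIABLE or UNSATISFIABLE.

SATISFIABLE

Pure literal: a appears only negated; assign a = False.
Set b = True and propagate.
  then d is forced to False.
Set c = True and propagate.
e is now unconstrained; take e = True.
So a=False, b=True, c=True, d=False, e=True is a satisfying assignment.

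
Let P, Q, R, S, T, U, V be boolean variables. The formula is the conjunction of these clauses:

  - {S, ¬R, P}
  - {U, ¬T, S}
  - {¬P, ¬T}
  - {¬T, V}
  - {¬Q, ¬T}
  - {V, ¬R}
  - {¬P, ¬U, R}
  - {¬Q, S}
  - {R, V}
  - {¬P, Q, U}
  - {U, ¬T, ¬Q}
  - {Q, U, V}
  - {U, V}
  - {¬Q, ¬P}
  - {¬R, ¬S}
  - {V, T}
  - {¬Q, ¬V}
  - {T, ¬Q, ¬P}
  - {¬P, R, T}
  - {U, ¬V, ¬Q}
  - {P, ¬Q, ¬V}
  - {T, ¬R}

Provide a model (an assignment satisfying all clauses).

Try P = False.
Branch on Q: take Q = False.
Set R = False and propagate.
  then V is forced to True.
The remaining clauses are satisfied by S = False, T = False, U = True.
Every clause has at least one true literal under this assignment.

P=F, Q=F, R=F, S=F, T=F, U=T, V=T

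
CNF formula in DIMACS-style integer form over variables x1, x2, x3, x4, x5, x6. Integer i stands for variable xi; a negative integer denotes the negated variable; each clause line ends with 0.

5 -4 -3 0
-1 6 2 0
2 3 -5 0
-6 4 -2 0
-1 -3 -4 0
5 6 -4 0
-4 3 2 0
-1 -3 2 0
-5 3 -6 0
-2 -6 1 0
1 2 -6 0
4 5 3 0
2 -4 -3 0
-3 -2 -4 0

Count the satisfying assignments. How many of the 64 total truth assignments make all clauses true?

Split on x2, then x3.
  x2=T, x3=T: remaining (x1,x4,x5,x6) ∈ {(F,F,F,F); (F,F,T,F); (T,F,F,F); (T,F,T,F)} — 4.
  x2=T, x3=F: 5 of the 16 assignments to (x1,x4,x5,x6) work.
  x2=F, x3=T: remaining (x1,x4,x5,x6) ∈ {(F,F,F,F); (F,F,T,F)} — 2.
  x2=F, x3=F: a clause becomes empty — 0.
Total: 4 + 5 + 2 + 0 = 11.

11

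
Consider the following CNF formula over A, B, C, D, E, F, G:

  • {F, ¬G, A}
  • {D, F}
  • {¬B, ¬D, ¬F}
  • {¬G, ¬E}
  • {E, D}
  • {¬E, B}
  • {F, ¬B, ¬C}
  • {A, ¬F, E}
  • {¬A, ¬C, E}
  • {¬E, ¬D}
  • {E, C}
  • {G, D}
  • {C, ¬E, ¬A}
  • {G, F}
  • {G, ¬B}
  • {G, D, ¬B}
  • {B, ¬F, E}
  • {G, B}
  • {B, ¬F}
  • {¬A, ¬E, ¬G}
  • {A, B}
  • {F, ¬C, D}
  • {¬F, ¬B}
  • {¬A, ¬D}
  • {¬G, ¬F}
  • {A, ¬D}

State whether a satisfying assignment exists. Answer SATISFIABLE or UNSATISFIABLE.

UNSATISFIABLE

F = True:
  propagation gives B=True; an empty clause results — contradiction.
F = False:
  propagation gives D=True, E=False, C=True, B=False; an empty clause results — contradiction.
Every branch closes, so no satisfying assignment exists.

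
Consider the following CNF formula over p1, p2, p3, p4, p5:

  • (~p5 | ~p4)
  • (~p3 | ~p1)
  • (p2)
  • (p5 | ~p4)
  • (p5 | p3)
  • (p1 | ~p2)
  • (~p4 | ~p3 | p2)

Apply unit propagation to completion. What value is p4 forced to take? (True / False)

(p2) is a unit clause: p2 = True.
From (~p2 | p1) and p2 = True: p1 = True.
In (~p1 | ~p3), ~p1 is now false; ~p3 must hold, so p3 = False.
(p3 | p5): since p3 = False, the clause reduces to (p5). p5 = True.
(~p4 | ~p5) with p5 = True leaves only ~p4, so p4 = False.

False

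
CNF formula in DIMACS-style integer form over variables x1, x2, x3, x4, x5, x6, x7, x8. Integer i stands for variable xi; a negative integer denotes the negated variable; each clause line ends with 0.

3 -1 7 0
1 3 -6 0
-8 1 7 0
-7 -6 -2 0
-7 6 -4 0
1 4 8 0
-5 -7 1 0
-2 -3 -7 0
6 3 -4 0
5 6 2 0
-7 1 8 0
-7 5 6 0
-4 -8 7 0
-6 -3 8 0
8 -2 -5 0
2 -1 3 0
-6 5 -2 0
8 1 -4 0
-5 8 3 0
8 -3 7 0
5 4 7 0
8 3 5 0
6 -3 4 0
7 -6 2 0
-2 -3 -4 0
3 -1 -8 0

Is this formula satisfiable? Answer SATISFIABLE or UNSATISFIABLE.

SATISFIABLE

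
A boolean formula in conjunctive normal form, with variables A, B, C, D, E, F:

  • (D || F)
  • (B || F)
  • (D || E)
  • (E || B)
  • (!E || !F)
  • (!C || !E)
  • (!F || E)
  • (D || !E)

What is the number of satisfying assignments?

6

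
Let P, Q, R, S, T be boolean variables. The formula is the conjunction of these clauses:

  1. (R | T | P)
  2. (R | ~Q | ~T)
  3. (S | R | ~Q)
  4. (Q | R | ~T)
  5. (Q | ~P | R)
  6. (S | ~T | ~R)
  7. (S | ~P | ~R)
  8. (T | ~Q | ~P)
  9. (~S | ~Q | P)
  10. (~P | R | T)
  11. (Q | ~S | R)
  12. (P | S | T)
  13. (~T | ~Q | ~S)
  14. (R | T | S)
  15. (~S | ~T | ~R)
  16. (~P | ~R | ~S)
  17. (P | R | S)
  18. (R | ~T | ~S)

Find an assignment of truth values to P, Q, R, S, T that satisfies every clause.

P = False, Q = False, R = True, S = True, T = False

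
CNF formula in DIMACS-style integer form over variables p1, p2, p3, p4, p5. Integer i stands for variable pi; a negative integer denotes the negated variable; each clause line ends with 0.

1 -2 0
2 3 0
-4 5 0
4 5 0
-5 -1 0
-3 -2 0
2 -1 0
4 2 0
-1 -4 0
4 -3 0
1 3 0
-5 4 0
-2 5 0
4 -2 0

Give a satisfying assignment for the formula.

p1 = F, p2 = F, p3 = T, p4 = T, p5 = T

Branch on p1: take p1 = False.
  then p2 is forced to False.
  then p3 is forced to True.
  then p4 is forced to True.
  then p5 is forced to True.
Check each clause:
  1. (p1 OR NOT p2) — NOT p2 is true.
  2. (p3 OR p2) — p3 is true.
  3. (p5 OR NOT p4) — p5 is true.
  4. (p5 OR p4) — p4 is true.
  5. (NOT p5 OR NOT p1) — NOT p1 is true.
  6. (NOT p2 OR NOT p3) — NOT p2 is true.
  7. (NOT p1 OR p2) — NOT p1 is true.
  8. (p4 OR p2) — p4 is true.
  9. (NOT p4 OR NOT p1) — NOT p1 is true.
  10. (NOT p3 OR p4) — p4 is true.
  11. (p3 OR p1) — p3 is true.
  12. (p4 OR NOT p5) — p4 is true.
  13. (NOT p2 OR p5) — p5 is true.
  14. (p4 OR NOT p2) — p4 is true.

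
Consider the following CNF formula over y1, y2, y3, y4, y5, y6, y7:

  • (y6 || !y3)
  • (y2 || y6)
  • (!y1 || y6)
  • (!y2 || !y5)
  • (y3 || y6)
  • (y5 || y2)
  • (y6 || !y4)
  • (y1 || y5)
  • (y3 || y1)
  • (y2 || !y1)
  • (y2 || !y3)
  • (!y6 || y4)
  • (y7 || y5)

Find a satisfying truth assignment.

y1=True, y2=True, y3=False, y4=True, y5=False, y6=True, y7=True

Check each clause:
  1. (!y3 || y6) — !y3 is true.
  2. (y6 || y2) — y2 is true.
  3. (!y1 || y6) — y6 is true.
  4. (!y2 || !y5) — !y5 is true.
  5. (y3 || y6) — y6 is true.
  6. (y5 || y2) — y2 is true.
  7. (y6 || !y4) — y6 is true.
  8. (y5 || y1) — y1 is true.
  9. (y1 || y3) — y1 is true.
  10. (!y1 || y2) — y2 is true.
  11. (y2 || !y3) — y2 is true.
  12. (y4 || !y6) — y4 is true.
  13. (y5 || y7) — y7 is true.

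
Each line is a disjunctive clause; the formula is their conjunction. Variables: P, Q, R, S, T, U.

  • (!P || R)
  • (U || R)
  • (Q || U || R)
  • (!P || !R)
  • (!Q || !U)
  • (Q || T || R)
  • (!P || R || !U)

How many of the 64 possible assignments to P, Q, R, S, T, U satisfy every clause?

Split on R, then U.
  R=1, U=1: remaining (P,Q,S,T) ∈ {(0,0,0,0); (0,0,0,1); (0,0,1,0); (0,0,1,1)} — 4.
  R=1, U=0: forces P=0; Q, S, T free → 2^3 = 8.
  R=0, U=1: remaining (P,Q,S,T) ∈ {(0,0,0,1); (0,0,1,1)} — 2.
  R=0, U=0: a clause becomes empty — 0.
Total: 4 + 8 + 2 + 0 = 14.

14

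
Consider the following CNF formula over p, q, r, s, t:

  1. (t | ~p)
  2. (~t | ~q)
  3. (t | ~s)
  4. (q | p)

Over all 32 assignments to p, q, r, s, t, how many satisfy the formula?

6

The models are:
  p=0 q=1 r=0 s=0 t=0
  p=0 q=1 r=1 s=0 t=0
  p=1 q=0 r=0 s=0 t=1
  p=1 q=0 r=0 s=1 t=1
  p=1 q=0 r=1 s=0 t=1
  p=1 q=0 r=1 s=1 t=1
Count: 6.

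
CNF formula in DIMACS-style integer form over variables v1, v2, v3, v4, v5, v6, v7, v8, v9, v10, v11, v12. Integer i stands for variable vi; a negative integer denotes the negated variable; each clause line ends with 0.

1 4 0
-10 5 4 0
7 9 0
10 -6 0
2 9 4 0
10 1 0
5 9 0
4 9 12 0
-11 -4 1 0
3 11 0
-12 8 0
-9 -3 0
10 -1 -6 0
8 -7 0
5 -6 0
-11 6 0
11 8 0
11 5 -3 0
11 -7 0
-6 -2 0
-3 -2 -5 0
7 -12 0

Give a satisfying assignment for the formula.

Pure literal: v8 appears only positively; assign v8 = True.
Try v1 = True.
Branch on v2: take v2 = False.
For the remaining variables, v3 = False, v4 = True, v5 = True, v6 = True, v7 = True, v9 = True, v10 = True, v11 = True, v12 = False works.

v1 = T, v2 = F, v3 = F, v4 = T, v5 = T, v6 = T, v7 = T, v8 = T, v9 = T, v10 = T, v11 = T, v12 = F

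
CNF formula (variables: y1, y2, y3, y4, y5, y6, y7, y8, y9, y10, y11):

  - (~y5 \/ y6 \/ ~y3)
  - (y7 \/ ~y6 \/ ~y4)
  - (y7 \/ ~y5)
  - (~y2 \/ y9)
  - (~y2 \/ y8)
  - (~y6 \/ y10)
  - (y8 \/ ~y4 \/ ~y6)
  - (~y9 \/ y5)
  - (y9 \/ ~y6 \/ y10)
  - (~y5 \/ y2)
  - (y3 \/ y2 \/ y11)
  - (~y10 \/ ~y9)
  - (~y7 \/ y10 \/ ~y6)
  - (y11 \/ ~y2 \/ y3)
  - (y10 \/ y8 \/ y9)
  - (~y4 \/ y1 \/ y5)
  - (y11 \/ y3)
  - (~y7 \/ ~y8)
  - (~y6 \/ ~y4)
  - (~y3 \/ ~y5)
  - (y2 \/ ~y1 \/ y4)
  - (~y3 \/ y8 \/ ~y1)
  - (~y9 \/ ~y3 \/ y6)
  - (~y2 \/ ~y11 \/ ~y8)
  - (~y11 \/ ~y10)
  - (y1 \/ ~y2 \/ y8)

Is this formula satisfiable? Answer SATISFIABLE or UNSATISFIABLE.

Branch on y1: take y1 = False.
Set y2 = False and propagate.
  then y5 is forced to False.
  then y9 is forced to False.
  then y4 is forced to False.
The remaining clauses are satisfied by y3 = True, y6 = False, y7 = False, y8 = True, y10 = False, y11 = True.
Every clause has at least one true literal under this assignment.
So y1 = F, y2 = F, y3 = T, y4 = F, y5 = F, y6 = F, y7 = F, y8 = T, y9 = F, y10 = F, y11 = T is a satisfying assignment.

SATISFIABLE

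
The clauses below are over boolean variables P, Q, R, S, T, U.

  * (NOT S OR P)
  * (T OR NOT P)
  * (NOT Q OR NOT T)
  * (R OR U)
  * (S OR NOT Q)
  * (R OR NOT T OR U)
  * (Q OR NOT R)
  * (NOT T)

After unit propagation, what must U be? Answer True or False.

(NOT T) stands alone — T = False.
(T OR NOT P): since T = False, the clause reduces to (NOT P). P = False.
In (P OR NOT S), P is now false; NOT S must hold, so S = False.
In (S OR NOT Q), S is now false; NOT Q must hold, so Q = False.
(NOT R OR Q) with Q = False leaves only NOT R, so R = False.
(R OR U): since R = False, the clause reduces to (U). U = True.

True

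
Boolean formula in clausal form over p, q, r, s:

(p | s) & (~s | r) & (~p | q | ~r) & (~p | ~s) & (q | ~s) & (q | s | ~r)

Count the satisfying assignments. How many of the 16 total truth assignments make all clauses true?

The models are:
  p=F q=T r=T s=T
  p=T q=F r=F s=F
  p=T q=T r=F s=F
  p=T q=T r=T s=F
That's 4 in total.

4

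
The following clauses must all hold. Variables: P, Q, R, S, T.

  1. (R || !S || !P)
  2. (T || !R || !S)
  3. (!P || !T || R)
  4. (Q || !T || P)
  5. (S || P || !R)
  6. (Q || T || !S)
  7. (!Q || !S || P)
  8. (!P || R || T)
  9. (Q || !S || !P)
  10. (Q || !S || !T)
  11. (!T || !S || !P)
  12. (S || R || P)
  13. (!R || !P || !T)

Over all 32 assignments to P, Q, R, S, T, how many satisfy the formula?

2

The models are:
  P=1 Q=0 R=1 S=0 T=0
  P=1 Q=1 R=1 S=0 T=0
That's 2 in total.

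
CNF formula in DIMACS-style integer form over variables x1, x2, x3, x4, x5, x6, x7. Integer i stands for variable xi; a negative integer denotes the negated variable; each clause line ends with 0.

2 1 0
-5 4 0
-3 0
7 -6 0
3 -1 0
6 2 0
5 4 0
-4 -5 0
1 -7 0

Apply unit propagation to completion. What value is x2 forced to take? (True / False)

True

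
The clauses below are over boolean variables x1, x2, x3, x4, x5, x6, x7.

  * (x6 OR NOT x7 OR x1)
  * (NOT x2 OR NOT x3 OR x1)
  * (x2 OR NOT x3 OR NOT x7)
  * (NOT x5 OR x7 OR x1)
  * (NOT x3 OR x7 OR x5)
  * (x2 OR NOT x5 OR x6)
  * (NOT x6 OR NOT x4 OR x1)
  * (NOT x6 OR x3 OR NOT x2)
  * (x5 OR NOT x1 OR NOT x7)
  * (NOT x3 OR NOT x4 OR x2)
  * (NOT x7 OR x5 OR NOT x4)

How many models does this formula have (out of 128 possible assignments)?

30

Case analysis on x7 and x1:
  x7=T, x1=T: x4 free; 4 ways for (x2,x3,x5,x6) × 2^1 = 8.
  x7=T, x1=F: remaining (x2,x3,x4,x5,x6) ∈ {(F,F,F,F,T); (F,F,F,T,T)} — 2.
  x7=F, x1=T: 15 of the 32 assignments to (x2,x3,x4,x5,x6) work.
  x7=F, x1=F: 5 of the 32 assignments to (x2,x3,x4,x5,x6) work.
Total: 8 + 2 + 15 + 5 = 30.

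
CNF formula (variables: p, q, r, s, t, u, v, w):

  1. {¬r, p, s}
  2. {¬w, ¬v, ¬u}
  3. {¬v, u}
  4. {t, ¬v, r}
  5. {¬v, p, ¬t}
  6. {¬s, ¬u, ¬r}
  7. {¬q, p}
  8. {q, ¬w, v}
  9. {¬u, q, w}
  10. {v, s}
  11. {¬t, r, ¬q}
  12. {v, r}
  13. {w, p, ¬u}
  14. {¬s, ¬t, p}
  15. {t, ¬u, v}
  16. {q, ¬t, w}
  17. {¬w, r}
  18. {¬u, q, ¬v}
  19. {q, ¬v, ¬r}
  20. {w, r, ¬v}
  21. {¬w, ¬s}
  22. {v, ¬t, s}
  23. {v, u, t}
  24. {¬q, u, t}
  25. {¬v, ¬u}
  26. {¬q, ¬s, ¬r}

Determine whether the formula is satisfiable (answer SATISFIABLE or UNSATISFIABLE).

v = True:
  propagation gives u=True; an empty clause results — contradiction.
v = False:
  propagation gives s=True, r=True, u=False, w=False; an empty clause results — contradiction.
Every branch closes, so no satisfying assignment exists.

UNSATISFIABLE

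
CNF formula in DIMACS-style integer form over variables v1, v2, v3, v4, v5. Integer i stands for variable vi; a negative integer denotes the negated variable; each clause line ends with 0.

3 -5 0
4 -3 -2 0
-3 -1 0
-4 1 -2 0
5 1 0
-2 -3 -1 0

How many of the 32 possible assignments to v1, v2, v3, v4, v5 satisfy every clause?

The models are:
  v1=F v2=F v3=T v4=F v5=T
  v1=F v2=F v3=T v4=T v5=T
  v1=T v2=F v3=F v4=F v5=F
  v1=T v2=F v3=F v4=T v5=F
  v1=T v2=T v3=F v4=F v5=F
  v1=T v2=T v3=F v4=T v5=F
Count: 6.

6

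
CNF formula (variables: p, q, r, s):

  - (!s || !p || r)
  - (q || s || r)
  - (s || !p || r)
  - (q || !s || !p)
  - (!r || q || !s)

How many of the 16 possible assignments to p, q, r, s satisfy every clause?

9

Case analysis on s and r:
  s=1, r=1: remaining (p,q) ∈ {(0,1); (1,1)} — 2.
  s=1, r=0: remaining (p,q) ∈ {(0,0); (0,1)} — 2.
  s=0, r=1: remaining (p,q) ∈ {(0,0); (0,1); (1,0); (1,1)} — 4.
  s=0, r=0: remaining (p,q) ∈ {(0,1)} — 1.
Total: 2 + 2 + 4 + 1 = 9.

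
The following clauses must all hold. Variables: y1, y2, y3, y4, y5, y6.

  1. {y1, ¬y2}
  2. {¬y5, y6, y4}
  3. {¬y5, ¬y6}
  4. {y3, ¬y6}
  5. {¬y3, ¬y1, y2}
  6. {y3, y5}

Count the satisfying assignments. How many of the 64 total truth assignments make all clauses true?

13

Case analysis on y3 and y5:
  y3=T, y5=T: remaining (y1,y2,y4,y6) ∈ {(F,F,T,F); (T,T,T,F)} — 2.
  y3=T, y5=F: y4, y6 free; 2 ways for (y1,y2) × 2^2 = 8.
  y3=F, y5=T: remaining (y1,y2,y4,y6) ∈ {(F,F,T,F); (T,F,T,F); (T,T,T,F)} — 3.
  y3=F, y5=F: a clause becomes empty — 0.
Total: 2 + 8 + 3 + 0 = 13.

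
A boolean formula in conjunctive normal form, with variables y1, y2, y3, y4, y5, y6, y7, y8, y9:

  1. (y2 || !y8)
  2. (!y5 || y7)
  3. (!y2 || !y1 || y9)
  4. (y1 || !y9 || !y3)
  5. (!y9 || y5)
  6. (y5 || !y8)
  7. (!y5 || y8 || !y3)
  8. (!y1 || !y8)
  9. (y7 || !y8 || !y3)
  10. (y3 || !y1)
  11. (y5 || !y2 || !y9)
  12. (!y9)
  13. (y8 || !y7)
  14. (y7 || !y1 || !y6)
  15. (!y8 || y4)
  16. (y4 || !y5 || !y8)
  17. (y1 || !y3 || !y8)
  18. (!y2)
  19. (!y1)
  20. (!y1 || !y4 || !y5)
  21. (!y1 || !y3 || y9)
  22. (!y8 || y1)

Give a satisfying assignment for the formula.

y1 = False, y2 = False, y3 = False, y4 = True, y5 = False, y6 = True, y7 = False, y8 = False, y9 = False

Unit propagation: (!y9) forces y9 = False.
Unit propagation: (!y2) forces y2 = False.
The clause (!y8) is unit: y8 must be False.
The clause (!y7) is unit: y7 must be False.
Unit propagation: (!y5) forces y5 = False.
Unit propagation: (!y1) forces y1 = False.
y3, y4, y6 are now unconstrained; take y3 = False, y4 = True, y6 = True.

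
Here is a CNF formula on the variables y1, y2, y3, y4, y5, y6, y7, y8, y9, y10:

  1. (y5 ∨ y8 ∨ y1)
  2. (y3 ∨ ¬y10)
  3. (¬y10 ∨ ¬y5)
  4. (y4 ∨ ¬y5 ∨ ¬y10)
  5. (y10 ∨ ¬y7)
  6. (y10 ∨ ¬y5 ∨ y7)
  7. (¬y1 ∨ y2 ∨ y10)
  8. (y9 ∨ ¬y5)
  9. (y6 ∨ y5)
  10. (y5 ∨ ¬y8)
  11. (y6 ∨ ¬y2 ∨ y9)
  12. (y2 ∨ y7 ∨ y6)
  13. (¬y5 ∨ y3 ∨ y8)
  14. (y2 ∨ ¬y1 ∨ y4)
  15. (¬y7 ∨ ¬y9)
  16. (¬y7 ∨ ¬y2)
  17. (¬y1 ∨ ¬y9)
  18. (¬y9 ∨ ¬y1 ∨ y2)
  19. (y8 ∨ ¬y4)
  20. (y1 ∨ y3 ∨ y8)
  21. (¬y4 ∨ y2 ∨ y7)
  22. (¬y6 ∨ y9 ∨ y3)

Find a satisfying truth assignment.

y1=T, y2=T, y3=T, y4=F, y5=F, y6=T, y7=F, y8=F, y9=F, y10=F

Pure literal: y3 appears only positively; assign y3 = True.
Branch on y1: take y1 = True.
  then y9 is forced to False.
  then y5 is forced to False.
  then y6 is forced to True.
  then y8 is forced to False.
  then y4 is forced to False.
  then y2 is forced to True.
  then y7 is forced to False.
y10 is now unconstrained; take y10 = False.
Every clause has at least one true literal under this assignment.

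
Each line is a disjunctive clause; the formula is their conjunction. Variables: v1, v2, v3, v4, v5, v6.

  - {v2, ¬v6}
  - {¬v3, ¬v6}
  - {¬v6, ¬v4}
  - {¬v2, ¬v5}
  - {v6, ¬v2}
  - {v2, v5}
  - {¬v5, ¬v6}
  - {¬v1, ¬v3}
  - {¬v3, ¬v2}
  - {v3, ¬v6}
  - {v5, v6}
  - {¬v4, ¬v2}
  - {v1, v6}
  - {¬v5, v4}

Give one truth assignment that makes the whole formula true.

v1 = T, v2 = F, v3 = F, v4 = T, v5 = T, v6 = F

Set v1 = True and propagate.
  then v3 is forced to False.
  then v6 is forced to False.
  then v2 is forced to False.
  then v5 is forced to True.
  then v4 is forced to True.
Every clause has at least one true literal under this assignment.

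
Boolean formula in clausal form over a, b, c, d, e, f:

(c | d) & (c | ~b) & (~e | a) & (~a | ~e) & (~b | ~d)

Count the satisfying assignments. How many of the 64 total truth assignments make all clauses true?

Split on a, then b.
  a=T, b=T: remaining (c,d,e,f) ∈ {(T,F,F,F); (T,F,F,T)} — 2.
  a=T, b=F: f free; 3 ways for (c,d,e) × 2^1 = 6.
  a=F, b=T: remaining (c,d,e,f) ∈ {(T,F,F,F); (T,F,F,T)} — 2.
  a=F, b=F: f free; 3 ways for (c,d,e) × 2^1 = 6.
Total: 2 + 6 + 2 + 6 = 16.

16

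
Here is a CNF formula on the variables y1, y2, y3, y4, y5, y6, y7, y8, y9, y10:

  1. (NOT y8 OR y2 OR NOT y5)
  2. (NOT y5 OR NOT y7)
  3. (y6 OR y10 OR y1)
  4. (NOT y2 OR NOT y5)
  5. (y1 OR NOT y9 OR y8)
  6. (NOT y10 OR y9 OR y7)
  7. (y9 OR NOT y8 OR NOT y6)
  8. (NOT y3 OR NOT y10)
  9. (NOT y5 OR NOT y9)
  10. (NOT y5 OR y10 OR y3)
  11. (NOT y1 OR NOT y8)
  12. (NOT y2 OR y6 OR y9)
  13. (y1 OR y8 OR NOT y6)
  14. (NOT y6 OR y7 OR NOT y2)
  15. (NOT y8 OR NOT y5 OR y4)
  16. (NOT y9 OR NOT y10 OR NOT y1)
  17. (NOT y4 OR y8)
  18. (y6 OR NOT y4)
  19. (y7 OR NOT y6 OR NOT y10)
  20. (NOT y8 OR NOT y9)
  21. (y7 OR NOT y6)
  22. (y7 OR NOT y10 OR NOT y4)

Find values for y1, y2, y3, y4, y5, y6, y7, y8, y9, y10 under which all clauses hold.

Pure literal: y5 appears only negated; assign y5 = False.
Try y1 = True.
  then y8 is forced to False.
  then y4 is forced to False.
Try y2 = False.
Branch on y3: take y3 = False.
For the remaining variables, y6 = True, y7 = True, y9 = True, y10 = False works.
Every clause has at least one true literal under this assignment.
Check each clause:
  1. (y2 OR NOT y5 OR NOT y8) — NOT y8 is true.
  2. (NOT y7 OR NOT y5) — NOT y5 is true.
  3. (y6 OR y10 OR y1) — y1 is true.
  4. (NOT y5 OR NOT y2) — NOT y5 is true.
  5. (y8 OR NOT y9 OR y1) — y1 is true.
  6. (y7 OR NOT y10 OR y9) — y9 is true.
  7. (NOT y6 OR NOT y8 OR y9) — NOT y8 is true.
  8. (NOT y3 OR NOT y10) — NOT y3 is true.
  9. (NOT y5 OR NOT y9) — NOT y5 is true.
  10. (y10 OR NOT y5 OR y3) — NOT y5 is true.
  11. (NOT y8 OR NOT y1) — NOT y8 is true.
  12. (y9 OR NOT y2 OR y6) — y9 is true.
  13. (y1 OR y8 OR NOT y6) — y1 is true.
  14. (NOT y2 OR NOT y6 OR y7) — NOT y2 is true.
  15. (NOT y5 OR NOT y8 OR y4) — NOT y8 is true.
  16. (NOT y1 OR NOT y10 OR NOT y9) — NOT y10 is true.
  17. (y8 OR NOT y4) — NOT y4 is true.
  18. (NOT y4 OR y6) — NOT y4 is true.
  19. (y7 OR NOT y10 OR NOT y6) — NOT y10 is true.
  20. (NOT y8 OR NOT y9) — NOT y8 is true.
  21. (y7 OR NOT y6) — y7 is true.
  22. (NOT y4 OR NOT y10 OR y7) — NOT y4 is true.

y1=True, y2=False, y3=False, y4=False, y5=False, y6=True, y7=True, y8=False, y9=True, y10=False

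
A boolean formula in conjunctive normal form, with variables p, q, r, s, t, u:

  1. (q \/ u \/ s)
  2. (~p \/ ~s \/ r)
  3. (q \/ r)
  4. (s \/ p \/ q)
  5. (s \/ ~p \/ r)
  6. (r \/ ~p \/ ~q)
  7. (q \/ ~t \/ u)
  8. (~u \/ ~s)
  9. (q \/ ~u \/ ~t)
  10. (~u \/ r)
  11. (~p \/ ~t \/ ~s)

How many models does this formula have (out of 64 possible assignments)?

18

Case analysis on q and s:
  q=T, s=T: 5 of the 16 assignments to (p,r,t,u) work.
  q=T, s=F: t free; 5 ways for (p,r,u) × 2^1 = 10.
  q=F, s=T: remaining (p,r,t,u) ∈ {(F,T,F,F); (T,T,F,F)} — 2.
  q=F, s=F: remaining (p,r,t,u) ∈ {(T,T,F,T)} — 1.
Total: 5 + 10 + 2 + 1 = 18.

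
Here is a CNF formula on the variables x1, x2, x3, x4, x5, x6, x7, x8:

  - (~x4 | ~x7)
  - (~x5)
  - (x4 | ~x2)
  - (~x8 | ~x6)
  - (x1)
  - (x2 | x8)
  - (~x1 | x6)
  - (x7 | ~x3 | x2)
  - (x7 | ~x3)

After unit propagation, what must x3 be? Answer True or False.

(~x5) is a unit clause: x5 = False.
(x1) stands alone — x1 = True.
(x6 | ~x1) with x1 = True leaves only x6, so x6 = True.
In (~x8 | ~x6), ~x6 is now false; ~x8 must hold, so x8 = False.
In (x2 | x8), x8 is now false; x2 must hold, so x2 = True.
(~x2 | x4) with x2 = True leaves only x4, so x4 = True.
(~x7 | ~x4): since x4 = True, the clause reduces to (~x7). x7 = False.
From (x7 | ~x3) and x7 = False: x3 = False.

False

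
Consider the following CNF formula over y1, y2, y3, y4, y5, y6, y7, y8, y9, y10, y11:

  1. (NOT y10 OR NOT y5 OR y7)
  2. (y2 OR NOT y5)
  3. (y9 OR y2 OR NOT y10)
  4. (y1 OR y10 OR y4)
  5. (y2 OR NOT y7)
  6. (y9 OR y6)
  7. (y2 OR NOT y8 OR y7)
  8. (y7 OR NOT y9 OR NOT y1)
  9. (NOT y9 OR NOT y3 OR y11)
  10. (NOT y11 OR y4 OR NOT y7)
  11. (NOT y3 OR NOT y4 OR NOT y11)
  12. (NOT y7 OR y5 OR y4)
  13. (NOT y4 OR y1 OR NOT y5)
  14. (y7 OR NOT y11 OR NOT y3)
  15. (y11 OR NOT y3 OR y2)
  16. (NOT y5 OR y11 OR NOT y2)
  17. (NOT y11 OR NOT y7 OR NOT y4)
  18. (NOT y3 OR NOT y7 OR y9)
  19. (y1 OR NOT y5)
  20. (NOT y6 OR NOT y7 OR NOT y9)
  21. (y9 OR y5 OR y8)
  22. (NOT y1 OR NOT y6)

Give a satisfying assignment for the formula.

y1=F, y2=T, y3=F, y4=T, y5=F, y6=T, y7=F, y8=T, y9=T, y10=F, y11=F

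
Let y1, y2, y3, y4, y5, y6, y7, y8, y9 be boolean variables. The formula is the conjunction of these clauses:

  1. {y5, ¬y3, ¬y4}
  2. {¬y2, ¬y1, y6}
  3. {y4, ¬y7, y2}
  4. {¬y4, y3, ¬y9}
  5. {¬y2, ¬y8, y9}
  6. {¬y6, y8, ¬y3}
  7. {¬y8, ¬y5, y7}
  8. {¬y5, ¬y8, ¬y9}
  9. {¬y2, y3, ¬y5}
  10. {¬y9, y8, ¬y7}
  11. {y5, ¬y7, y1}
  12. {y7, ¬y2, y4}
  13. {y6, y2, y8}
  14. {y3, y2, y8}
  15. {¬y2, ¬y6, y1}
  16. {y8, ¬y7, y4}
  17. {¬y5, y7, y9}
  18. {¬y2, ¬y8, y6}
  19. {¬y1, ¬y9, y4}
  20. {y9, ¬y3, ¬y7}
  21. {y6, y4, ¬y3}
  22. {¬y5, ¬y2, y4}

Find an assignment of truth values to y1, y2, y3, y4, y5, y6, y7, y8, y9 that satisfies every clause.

y1=False, y2=False, y3=False, y4=False, y5=False, y6=False, y7=False, y8=True, y9=True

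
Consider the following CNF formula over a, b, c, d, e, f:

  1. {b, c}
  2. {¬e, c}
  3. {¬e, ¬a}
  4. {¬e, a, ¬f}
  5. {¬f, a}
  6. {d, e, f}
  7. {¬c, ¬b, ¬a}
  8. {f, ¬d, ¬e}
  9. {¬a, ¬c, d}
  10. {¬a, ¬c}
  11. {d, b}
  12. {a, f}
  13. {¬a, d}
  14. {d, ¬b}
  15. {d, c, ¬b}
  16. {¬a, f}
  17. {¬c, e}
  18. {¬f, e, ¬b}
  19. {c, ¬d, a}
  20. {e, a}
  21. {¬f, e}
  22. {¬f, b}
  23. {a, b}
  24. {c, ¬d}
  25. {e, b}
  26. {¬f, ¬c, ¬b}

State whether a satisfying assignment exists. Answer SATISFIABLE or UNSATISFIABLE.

UNSATISFIABLE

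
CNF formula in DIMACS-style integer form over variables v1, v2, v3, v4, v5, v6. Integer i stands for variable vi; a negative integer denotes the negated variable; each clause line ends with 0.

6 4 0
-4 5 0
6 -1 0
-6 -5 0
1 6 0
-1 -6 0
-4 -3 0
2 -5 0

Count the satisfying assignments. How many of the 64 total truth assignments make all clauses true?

Satisfying assignments:
  v1=0 v2=0 v3=0 v4=0 v5=0 v6=1
  v1=0 v2=0 v3=1 v4=0 v5=0 v6=1
  v1=0 v2=1 v3=0 v4=0 v5=0 v6=1
  v1=0 v2=1 v3=1 v4=0 v5=0 v6=1
Count: 4.

4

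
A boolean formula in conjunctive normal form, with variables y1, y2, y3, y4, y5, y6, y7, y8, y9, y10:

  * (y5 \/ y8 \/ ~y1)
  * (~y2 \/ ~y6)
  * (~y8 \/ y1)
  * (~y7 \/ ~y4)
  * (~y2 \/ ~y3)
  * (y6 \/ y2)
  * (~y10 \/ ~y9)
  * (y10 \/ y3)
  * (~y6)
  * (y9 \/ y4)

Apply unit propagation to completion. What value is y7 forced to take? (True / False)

(~y6) is a unit clause: y6 = False.
From (y6 \/ y2) and y6 = False: y2 = True.
(~y2 \/ ~y3): since y2 = True, the clause reduces to (~y3). y3 = False.
In (y3 \/ y10), y3 is now false; y10 must hold, so y10 = True.
In (~y9 \/ ~y10), ~y10 is now false; ~y9 must hold, so y9 = False.
In (y4 \/ y9), y9 is now false; y4 must hold, so y4 = True.
In (~y7 \/ ~y4), ~y4 is now false; ~y7 must hold, so y7 = False.

False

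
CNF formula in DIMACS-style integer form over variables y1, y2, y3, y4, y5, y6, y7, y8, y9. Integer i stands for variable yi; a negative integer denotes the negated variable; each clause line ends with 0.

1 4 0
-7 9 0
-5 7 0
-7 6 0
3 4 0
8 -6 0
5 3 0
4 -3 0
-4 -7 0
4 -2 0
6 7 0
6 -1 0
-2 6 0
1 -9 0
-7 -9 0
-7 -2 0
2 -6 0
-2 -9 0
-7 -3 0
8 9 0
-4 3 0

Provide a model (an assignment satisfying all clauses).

y1=True, y2=True, y3=True, y4=True, y5=False, y6=True, y7=False, y8=True, y9=False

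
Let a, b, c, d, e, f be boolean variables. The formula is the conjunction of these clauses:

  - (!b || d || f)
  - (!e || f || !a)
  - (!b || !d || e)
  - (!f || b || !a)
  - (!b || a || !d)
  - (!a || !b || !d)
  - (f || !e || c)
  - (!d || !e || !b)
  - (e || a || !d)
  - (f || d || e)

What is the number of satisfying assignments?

Split on d, then b.
  d=T, b=T: a clause becomes empty — 0.
  d=T, b=F: 5 of the 16 assignments to (a,c,e,f) work.
  d=F, b=T: forces f=T; a, c, e free → 2^3 = 8.
  d=F, b=F: 5 of the 16 assignments to (a,c,e,f) work.
Total: 0 + 5 + 8 + 5 = 18.

18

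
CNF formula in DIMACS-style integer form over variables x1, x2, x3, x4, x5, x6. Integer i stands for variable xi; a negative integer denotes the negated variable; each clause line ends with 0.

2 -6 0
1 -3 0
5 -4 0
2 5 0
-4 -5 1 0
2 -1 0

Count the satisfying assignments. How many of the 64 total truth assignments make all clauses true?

17

Case analysis on x1 and x2:
  x1=T, x2=T: x3, x6 free; 3 ways for (x4,x5) × 2^2 = 12.
  x1=T, x2=F: a clause becomes empty — 0.
  x1=F, x2=T: remaining (x3,x4,x5,x6) ∈ {(F,F,F,F); (F,F,F,T); (F,F,T,F); (F,F,T,T)} — 4.
  x1=F, x2=F: remaining (x3,x4,x5,x6) ∈ {(F,F,T,F)} — 1.
Total: 12 + 0 + 4 + 1 = 17.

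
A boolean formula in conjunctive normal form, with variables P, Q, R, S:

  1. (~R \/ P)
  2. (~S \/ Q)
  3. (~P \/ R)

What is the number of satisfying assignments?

6

The models are:
  P=F Q=F R=F S=F
  P=F Q=T R=F S=F
  P=F Q=T R=F S=T
  P=T Q=F R=T S=F
  P=T Q=T R=T S=F
  P=T Q=T R=T S=T
That's 6 in total.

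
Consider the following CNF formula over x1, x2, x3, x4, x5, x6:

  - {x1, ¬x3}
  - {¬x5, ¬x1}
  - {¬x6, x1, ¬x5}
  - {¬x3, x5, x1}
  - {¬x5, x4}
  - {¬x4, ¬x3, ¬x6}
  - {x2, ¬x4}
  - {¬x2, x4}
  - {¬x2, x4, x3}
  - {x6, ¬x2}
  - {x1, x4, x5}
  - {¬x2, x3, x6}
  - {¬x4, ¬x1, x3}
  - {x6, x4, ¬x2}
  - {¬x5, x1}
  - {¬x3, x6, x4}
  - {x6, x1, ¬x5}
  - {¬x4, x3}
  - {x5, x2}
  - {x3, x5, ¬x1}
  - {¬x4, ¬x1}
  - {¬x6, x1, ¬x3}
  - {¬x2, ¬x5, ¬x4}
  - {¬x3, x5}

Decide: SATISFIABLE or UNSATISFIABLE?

UNSATISFIABLE

x4 = True:
  propagation gives x2=True, x6=True, x3=False; an empty clause results — contradiction.
x4 = False:
  propagation gives x5=False, x2=False; an empty clause results — contradiction.
Every branch closes, so no satisfying assignment exists.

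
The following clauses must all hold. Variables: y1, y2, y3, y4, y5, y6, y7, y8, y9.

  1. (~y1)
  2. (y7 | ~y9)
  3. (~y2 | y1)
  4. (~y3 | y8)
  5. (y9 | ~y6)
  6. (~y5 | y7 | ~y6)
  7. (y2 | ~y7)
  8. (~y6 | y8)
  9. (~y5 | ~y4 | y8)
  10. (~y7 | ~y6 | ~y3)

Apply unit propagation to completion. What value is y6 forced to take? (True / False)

(~y1) is a unit clause: y1 = False.
From (y1 | ~y2) and y1 = False: y2 = False.
From (~y7 | y2) and y2 = False: y7 = False.
In (~y9 | y7), y7 is now false; ~y9 must hold, so y9 = False.
(~y6 | y9): since y9 = False, the clause reduces to (~y6). y6 = False.

False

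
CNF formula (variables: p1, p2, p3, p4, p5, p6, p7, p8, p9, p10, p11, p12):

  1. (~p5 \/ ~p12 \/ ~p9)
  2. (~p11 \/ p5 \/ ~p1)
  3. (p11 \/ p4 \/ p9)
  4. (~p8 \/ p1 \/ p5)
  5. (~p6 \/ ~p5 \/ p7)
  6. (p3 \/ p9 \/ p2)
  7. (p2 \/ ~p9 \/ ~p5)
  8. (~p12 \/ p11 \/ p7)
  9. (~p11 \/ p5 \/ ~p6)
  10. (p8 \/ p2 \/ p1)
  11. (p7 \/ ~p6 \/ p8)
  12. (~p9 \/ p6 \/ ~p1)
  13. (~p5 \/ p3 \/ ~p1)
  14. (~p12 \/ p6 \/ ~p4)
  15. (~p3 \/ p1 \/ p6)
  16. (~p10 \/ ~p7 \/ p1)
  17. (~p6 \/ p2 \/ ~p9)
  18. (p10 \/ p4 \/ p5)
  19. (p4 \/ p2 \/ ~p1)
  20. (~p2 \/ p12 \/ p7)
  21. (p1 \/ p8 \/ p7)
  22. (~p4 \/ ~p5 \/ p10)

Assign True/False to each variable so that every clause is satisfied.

p1=True  p2=False  p3=True  p4=True  p5=False  p6=False  p7=False  p8=True  p9=False  p10=False  p11=False  p12=False

Branch on p1: take p1 = True.
For the remaining variables, p2 = False, p3 = True, p4 = True, p5 = False, p6 = False, p7 = False, p8 = True, p9 = False, p10 = False, p11 = False, p12 = False works.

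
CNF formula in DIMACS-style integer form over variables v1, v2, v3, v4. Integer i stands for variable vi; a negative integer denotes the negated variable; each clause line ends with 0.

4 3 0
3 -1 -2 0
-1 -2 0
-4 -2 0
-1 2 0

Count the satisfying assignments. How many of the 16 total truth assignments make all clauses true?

4

Satisfying assignments:
  v1=F v2=F v3=F v4=T
  v1=F v2=F v3=T v4=F
  v1=F v2=F v3=T v4=T
  v1=F v2=T v3=T v4=F
Count: 4.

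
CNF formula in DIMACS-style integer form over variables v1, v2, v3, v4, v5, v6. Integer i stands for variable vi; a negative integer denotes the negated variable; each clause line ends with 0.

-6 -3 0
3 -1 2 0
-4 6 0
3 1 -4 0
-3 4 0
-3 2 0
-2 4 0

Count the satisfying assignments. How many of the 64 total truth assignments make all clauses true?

6

Satisfying assignments:
  v1=F v2=F v3=F v4=F v5=F v6=F
  v1=F v2=F v3=F v4=F v5=F v6=T
  v1=F v2=F v3=F v4=F v5=T v6=F
  v1=F v2=F v3=F v4=F v5=T v6=T
  v1=T v2=T v3=F v4=T v5=F v6=T
  v1=T v2=T v3=F v4=T v5=T v6=T
Count: 6.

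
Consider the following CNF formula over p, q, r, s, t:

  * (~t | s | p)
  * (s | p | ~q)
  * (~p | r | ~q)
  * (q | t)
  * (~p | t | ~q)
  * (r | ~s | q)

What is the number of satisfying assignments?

10

Case analysis on q and p:
  q=1, p=1: remaining (r,s,t) ∈ {(1,0,1); (1,1,1)} — 2.
  q=1, p=0: remaining (r,s,t) ∈ {(0,1,0); (0,1,1); (1,1,0); (1,1,1)} — 4.
  q=0, p=1: remaining (r,s,t) ∈ {(0,0,1); (1,0,1); (1,1,1)} — 3.
  q=0, p=0: remaining (r,s,t) ∈ {(1,1,1)} — 1.
Total: 2 + 4 + 3 + 1 = 10.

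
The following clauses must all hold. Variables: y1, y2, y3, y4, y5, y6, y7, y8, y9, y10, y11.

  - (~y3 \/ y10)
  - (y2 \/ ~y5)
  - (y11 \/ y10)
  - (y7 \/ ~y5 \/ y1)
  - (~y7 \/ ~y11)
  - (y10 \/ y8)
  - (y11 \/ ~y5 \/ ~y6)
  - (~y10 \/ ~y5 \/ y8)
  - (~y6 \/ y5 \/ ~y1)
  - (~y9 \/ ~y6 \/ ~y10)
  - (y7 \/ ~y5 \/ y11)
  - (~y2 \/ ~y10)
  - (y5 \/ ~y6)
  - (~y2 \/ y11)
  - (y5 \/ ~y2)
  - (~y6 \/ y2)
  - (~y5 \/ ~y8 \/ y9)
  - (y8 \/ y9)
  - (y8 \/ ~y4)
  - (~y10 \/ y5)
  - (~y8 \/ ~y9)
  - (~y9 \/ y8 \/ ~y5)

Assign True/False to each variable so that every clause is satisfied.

Pure literal: y3 appears only negated; assign y3 = False.
Pure literal: y4 appears only negated; assign y4 = False.
Set y1 = False and propagate.
Branch on y2: take y2 = False.
  then y5 is forced to False.
  then y6 is forced to False.
  then y10 is forced to False.
  then y11 is forced to True.
  then y7 is forced to False.
  then y8 is forced to True.
  then y9 is forced to False.
Every clause has at least one true literal under this assignment.

y1=0  y2=0  y3=0  y4=0  y5=0  y6=0  y7=0  y8=1  y9=0  y10=0  y11=1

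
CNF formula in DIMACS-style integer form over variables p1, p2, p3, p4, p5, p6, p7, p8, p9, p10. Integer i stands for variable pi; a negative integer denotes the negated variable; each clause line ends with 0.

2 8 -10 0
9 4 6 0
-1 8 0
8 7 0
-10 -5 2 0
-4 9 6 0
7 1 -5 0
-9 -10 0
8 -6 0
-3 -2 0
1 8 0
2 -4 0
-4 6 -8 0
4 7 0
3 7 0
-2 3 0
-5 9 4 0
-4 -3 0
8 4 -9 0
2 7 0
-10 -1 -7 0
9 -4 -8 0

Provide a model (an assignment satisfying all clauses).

p1=0, p2=0, p3=0, p4=0, p5=1, p6=1, p7=1, p8=1, p9=1, p10=0

Pure literal: p10 appears only negated; assign p10 = False.
Try p1 = False.
  then p8 is forced to True.
Branch on p2: take p2 = False.
  then p4 is forced to False.
  then p7 is forced to True.
The remaining clauses are satisfied by p3 = False, p5 = True, p6 = True, p9 = True.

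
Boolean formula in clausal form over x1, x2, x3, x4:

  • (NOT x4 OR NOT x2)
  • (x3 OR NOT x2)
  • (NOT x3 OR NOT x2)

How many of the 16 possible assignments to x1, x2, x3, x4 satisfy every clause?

Split on x2, then x3.
  x2=T, x3=T: a clause becomes empty — 0.
  x2=T, x3=F: a clause becomes empty — 0.
  x2=F, x3=T: remaining (x1,x4) ∈ {(F,F); (F,T); (T,F); (T,T)} — 4.
  x2=F, x3=F: remaining (x1,x4) ∈ {(F,F); (F,T); (T,F); (T,T)} — 4.
Total: 0 + 0 + 4 + 4 = 8.

8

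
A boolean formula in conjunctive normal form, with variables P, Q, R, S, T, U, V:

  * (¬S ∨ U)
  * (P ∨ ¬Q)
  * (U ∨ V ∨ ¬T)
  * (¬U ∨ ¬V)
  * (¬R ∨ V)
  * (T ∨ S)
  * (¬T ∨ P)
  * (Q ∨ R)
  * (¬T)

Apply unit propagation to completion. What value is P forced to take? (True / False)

(¬T) stands alone — T = False.
(T ∨ S): since T = False, the clause reduces to (S). S = True.
In (U ∨ ¬S), ¬S is now false; U must hold, so U = True.
(¬U ∨ ¬V) with U = True leaves only ¬V, so V = False.
(V ∨ ¬R) with V = False leaves only ¬R, so R = False.
(Q ∨ R) with R = False leaves only Q, so Q = True.
From (P ∨ ¬Q) and Q = True: P = True.

True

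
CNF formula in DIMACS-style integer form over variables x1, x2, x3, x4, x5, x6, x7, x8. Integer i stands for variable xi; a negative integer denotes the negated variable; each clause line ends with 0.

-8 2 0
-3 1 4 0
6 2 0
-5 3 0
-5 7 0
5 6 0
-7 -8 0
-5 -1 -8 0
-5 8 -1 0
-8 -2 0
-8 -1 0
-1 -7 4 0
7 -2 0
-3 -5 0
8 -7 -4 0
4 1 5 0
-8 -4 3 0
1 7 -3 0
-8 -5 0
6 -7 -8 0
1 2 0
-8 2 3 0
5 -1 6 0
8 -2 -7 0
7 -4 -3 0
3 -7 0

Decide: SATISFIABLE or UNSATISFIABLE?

SATISFIABLE

Pure literal: x6 appears only positively; assign x6 = True.
Set x1 = True and propagate.
  then x8 is forced to False.
  then x5 is forced to False.
For the remaining variables, x2 = False, x3 = True, x4 = False, x7 = False works.
Every clause has at least one true literal under this assignment.
So x1=T, x2=F, x3=T, x4=F, x5=F, x6=T, x7=F, x8=F is a satisfying assignment.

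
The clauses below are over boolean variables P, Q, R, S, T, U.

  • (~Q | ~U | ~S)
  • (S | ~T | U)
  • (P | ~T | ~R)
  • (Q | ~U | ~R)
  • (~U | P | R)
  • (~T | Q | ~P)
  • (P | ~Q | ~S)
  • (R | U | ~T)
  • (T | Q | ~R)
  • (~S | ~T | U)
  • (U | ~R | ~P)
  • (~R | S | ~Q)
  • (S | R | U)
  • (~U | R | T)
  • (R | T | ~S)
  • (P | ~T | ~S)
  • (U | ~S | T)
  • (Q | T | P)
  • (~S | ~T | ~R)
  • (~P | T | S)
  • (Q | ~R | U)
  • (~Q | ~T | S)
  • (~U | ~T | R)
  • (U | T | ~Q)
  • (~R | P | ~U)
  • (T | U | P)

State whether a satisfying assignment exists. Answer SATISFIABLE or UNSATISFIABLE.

T = True:
  R = True:
    propagation gives P=True, Q=True, U=True, S=False; an empty clause results — contradiction.
  R = False:
    propagation gives U=True; an empty clause results — contradiction.
T = False:
  U = True:
    propagation gives R=True, Q=True, S=False; an empty clause results — contradiction.
  U = False:
    propagation gives S=False, R=True, Q=True; an empty clause results — contradiction.
Every branch closes, so no satisfying assignment exists.

UNSATISFIABLE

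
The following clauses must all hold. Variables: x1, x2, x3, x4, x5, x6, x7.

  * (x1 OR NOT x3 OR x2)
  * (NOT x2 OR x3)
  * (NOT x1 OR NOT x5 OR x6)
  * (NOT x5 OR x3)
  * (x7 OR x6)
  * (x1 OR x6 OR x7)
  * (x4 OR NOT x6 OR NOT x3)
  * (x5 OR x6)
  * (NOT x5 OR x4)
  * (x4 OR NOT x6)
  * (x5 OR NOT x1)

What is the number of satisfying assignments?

Split on x6, then x5.
  x6=1, x5=1: x7 free; 3 ways for (x1,x2,x3,x4) × 2^1 = 6.
  x6=1, x5=0: remaining (x1,x2,x3,x4,x7) ∈ {(0,0,0,1,0); (0,0,0,1,1); (0,1,1,1,0); (0,1,1,1,1)} — 4.
  x6=0, x5=1: remaining (x1,x2,x3,x4,x7) ∈ {(0,1,1,1,1)} — 1.
  x6=0, x5=0: a clause becomes empty — 0.
Total: 6 + 4 + 1 + 0 = 11.

11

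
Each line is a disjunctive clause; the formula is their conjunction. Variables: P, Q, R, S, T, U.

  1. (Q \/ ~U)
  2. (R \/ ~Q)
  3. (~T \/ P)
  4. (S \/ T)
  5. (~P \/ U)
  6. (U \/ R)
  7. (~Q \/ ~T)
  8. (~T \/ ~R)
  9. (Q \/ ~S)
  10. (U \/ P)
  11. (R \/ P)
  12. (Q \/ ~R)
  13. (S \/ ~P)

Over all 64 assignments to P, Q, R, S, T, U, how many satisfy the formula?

Satisfying assignments:
  P=0 Q=1 R=1 S=1 T=0 U=1
  P=1 Q=1 R=1 S=1 T=0 U=1
Count: 2.

2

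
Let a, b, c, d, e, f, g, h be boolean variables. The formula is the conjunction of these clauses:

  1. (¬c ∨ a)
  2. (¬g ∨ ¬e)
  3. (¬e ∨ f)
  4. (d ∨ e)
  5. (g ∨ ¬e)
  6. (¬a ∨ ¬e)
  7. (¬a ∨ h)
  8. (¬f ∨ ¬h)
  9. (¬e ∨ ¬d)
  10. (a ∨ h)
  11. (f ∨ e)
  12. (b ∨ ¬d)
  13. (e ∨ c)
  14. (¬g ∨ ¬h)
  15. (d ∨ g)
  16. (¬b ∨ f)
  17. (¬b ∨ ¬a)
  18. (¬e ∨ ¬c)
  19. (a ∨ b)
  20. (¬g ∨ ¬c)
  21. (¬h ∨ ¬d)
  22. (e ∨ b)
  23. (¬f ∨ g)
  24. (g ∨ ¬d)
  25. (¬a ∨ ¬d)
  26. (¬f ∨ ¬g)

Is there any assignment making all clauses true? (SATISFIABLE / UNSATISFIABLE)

UNSATISFIABLE

e = True:
  propagation gives g=False; an empty clause results — contradiction.
e = False:
  propagation gives d=True, f=True, h=False, a=False; an empty clause results — contradiction.
Every branch closes, so no satisfying assignment exists.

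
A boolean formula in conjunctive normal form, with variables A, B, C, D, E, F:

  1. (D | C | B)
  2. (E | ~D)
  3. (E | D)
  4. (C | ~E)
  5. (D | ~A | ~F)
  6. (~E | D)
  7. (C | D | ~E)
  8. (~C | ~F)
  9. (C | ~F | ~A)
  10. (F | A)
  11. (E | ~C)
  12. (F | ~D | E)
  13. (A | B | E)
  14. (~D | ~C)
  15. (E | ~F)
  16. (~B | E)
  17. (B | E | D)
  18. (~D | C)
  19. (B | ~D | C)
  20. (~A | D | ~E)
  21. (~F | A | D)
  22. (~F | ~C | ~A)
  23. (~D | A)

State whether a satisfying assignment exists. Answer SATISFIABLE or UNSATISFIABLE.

UNSATISFIABLE

D = True:
  propagation gives E=True, C=True; an empty clause results — contradiction.
D = False:
  propagation gives E=True; an empty clause results — contradiction.
Every branch closes, so no satisfying assignment exists.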